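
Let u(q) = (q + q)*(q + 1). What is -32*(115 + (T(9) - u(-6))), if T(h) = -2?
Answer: -1696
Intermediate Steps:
u(q) = 2*q*(1 + q) (u(q) = (2*q)*(1 + q) = 2*q*(1 + q))
-32*(115 + (T(9) - u(-6))) = -32*(115 + (-2 - 2*(-6)*(1 - 6))) = -32*(115 + (-2 - 2*(-6)*(-5))) = -32*(115 + (-2 - 1*60)) = -32*(115 + (-2 - 60)) = -32*(115 - 62) = -32*53 = -1696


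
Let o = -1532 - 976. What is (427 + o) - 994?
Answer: -3075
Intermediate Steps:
o = -2508
(427 + o) - 994 = (427 - 2508) - 994 = -2081 - 994 = -3075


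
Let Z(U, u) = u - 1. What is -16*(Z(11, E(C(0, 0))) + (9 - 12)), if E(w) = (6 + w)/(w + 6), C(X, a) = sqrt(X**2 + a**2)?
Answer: 48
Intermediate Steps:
E(w) = 1 (E(w) = (6 + w)/(6 + w) = 1)
Z(U, u) = -1 + u
-16*(Z(11, E(C(0, 0))) + (9 - 12)) = -16*((-1 + 1) + (9 - 12)) = -16*(0 - 3) = -16*(-3) = 48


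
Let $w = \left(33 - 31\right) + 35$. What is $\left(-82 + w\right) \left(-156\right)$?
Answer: $7020$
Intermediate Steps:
$w = 37$ ($w = 2 + 35 = 37$)
$\left(-82 + w\right) \left(-156\right) = \left(-82 + 37\right) \left(-156\right) = \left(-45\right) \left(-156\right) = 7020$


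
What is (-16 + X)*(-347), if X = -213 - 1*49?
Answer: 96466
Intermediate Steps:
X = -262 (X = -213 - 49 = -262)
(-16 + X)*(-347) = (-16 - 262)*(-347) = -278*(-347) = 96466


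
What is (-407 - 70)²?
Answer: 227529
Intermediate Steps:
(-407 - 70)² = (-477)² = 227529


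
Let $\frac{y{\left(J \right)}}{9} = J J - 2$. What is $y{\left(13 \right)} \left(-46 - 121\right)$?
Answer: $-251001$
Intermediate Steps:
$y{\left(J \right)} = -18 + 9 J^{2}$ ($y{\left(J \right)} = 9 \left(J J - 2\right) = 9 \left(J^{2} - 2\right) = 9 \left(-2 + J^{2}\right) = -18 + 9 J^{2}$)
$y{\left(13 \right)} \left(-46 - 121\right) = \left(-18 + 9 \cdot 13^{2}\right) \left(-46 - 121\right) = \left(-18 + 9 \cdot 169\right) \left(-167\right) = \left(-18 + 1521\right) \left(-167\right) = 1503 \left(-167\right) = -251001$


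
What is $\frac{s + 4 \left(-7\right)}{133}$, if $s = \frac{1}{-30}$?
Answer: $- \frac{841}{3990} \approx -0.21078$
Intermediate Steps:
$s = - \frac{1}{30} \approx -0.033333$
$\frac{s + 4 \left(-7\right)}{133} = \frac{- \frac{1}{30} + 4 \left(-7\right)}{133} = \left(- \frac{1}{30} - 28\right) \frac{1}{133} = \left(- \frac{841}{30}\right) \frac{1}{133} = - \frac{841}{3990}$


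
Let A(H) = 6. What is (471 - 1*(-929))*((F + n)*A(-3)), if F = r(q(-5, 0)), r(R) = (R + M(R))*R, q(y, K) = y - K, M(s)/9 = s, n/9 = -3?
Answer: 1873200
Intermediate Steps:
n = -27 (n = 9*(-3) = -27)
M(s) = 9*s
r(R) = 10*R**2 (r(R) = (R + 9*R)*R = (10*R)*R = 10*R**2)
F = 250 (F = 10*(-5 - 1*0)**2 = 10*(-5 + 0)**2 = 10*(-5)**2 = 10*25 = 250)
(471 - 1*(-929))*((F + n)*A(-3)) = (471 - 1*(-929))*((250 - 27)*6) = (471 + 929)*(223*6) = 1400*1338 = 1873200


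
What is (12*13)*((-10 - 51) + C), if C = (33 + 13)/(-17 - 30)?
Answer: -454428/47 ≈ -9668.7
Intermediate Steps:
C = -46/47 (C = 46/(-47) = 46*(-1/47) = -46/47 ≈ -0.97872)
(12*13)*((-10 - 51) + C) = (12*13)*((-10 - 51) - 46/47) = 156*(-61 - 46/47) = 156*(-2913/47) = -454428/47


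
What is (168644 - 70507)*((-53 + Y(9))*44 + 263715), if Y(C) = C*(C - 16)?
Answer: 25379307707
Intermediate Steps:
Y(C) = C*(-16 + C)
(168644 - 70507)*((-53 + Y(9))*44 + 263715) = (168644 - 70507)*((-53 + 9*(-16 + 9))*44 + 263715) = 98137*((-53 + 9*(-7))*44 + 263715) = 98137*((-53 - 63)*44 + 263715) = 98137*(-116*44 + 263715) = 98137*(-5104 + 263715) = 98137*258611 = 25379307707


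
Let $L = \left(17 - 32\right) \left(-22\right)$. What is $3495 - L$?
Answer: $3165$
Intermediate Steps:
$L = 330$ ($L = \left(-15\right) \left(-22\right) = 330$)
$3495 - L = 3495 - 330 = 3165$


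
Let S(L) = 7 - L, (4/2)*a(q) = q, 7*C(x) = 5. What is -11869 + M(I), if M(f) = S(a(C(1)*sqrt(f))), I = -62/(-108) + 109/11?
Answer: -11862 - 5*sqrt(410982)/2772 ≈ -11863.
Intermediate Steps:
C(x) = 5/7 (C(x) = (1/7)*5 = 5/7)
I = 6227/594 (I = -62*(-1/108) + 109*(1/11) = 31/54 + 109/11 = 6227/594 ≈ 10.483)
a(q) = q/2
M(f) = 7 - 5*sqrt(f)/14 (M(f) = 7 - 5*sqrt(f)/7/2 = 7 - 5*sqrt(f)/14)
-11869 + M(I) = -11869 + (7 - 5*sqrt(410982)/2772) = -11862 - 5*sqrt(410982)/2772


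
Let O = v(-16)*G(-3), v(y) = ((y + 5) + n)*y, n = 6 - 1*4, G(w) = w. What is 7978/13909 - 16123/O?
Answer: 227701303/6008688 ≈ 37.895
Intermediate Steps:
n = 2 (n = 6 - 4 = 2)
v(y) = y*(7 + y) (v(y) = ((y + 5) + 2)*y = ((5 + y) + 2)*y = (7 + y)*y = y*(7 + y))
O = -432 (O = -16*(7 - 16)*(-3) = -16*(-9)*(-3) = 144*(-3) = -432)
7978/13909 - 16123/O = 7978/13909 - 16123/(-432) = 7978*(1/13909) - 16123*(-1/432) = 7978/13909 + 16123/432 = 227701303/6008688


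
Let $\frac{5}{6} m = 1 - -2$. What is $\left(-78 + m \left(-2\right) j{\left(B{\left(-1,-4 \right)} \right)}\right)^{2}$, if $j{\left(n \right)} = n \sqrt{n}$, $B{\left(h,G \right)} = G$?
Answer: $\frac{69156}{25} - \frac{44928 i}{5} \approx 2766.2 - 8985.6 i$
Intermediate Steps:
$m = \frac{18}{5}$ ($m = \frac{6 \left(1 - -2\right)}{5} = \frac{6 \left(1 + 2\right)}{5} = \frac{6}{5} \cdot 3 = \frac{18}{5} \approx 3.6$)
$j{\left(n \right)} = n^{\frac{3}{2}}$
$\left(-78 + m \left(-2\right) j{\left(B{\left(-1,-4 \right)} \right)}\right)^{2} = \left(-78 + \frac{18}{5} \left(-2\right) \left(-4\right)^{\frac{3}{2}}\right)^{2} = \left(-78 - \frac{36 \left(- 8 i\right)}{5}\right)^{2} = \left(-78 + \frac{288 i}{5}\right)^{2}$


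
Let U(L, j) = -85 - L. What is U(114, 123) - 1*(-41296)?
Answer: 41097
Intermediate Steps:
U(114, 123) - 1*(-41296) = (-85 - 1*114) - 1*(-41296) = (-85 - 114) + 41296 = -199 + 41296 = 41097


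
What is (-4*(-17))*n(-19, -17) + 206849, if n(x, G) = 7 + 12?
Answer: 208141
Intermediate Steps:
n(x, G) = 19
(-4*(-17))*n(-19, -17) + 206849 = -4*(-17)*19 + 206849 = 68*19 + 206849 = 1292 + 206849 = 208141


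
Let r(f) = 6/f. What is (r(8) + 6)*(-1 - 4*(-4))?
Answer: 405/4 ≈ 101.25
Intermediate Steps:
(r(8) + 6)*(-1 - 4*(-4)) = (6/8 + 6)*(-1 - 4*(-4)) = (6*(⅛) + 6)*(-1 + 16) = (¾ + 6)*15 = (27/4)*15 = 405/4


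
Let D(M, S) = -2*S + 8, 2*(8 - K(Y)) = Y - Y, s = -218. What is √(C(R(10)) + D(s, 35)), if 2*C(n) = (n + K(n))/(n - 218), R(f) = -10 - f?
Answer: 5*I*√35105/119 ≈ 7.8724*I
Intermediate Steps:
K(Y) = 8 (K(Y) = 8 - (Y - Y)/2 = 8 - ½*0 = 8 + 0 = 8)
C(n) = (8 + n)/(2*(-218 + n)) (C(n) = ((n + 8)/(n - 218))/2 = ((8 + n)/(-218 + n))/2 = (8 + n)/(2*(-218 + n)))
D(M, S) = 8 - 2*S
√(C(R(10)) + D(s, 35)) = √((8 + (-10 - 1*10))/(2*(-218 + (-10 - 1*10))) + (8 - 2*35)) = √((8 + (-10 - 10))/(2*(-218 + (-10 - 10))) + (8 - 70)) = √((8 - 20)/(2*(-218 - 20)) - 62) = √((½)*(-12)/(-238) - 62) = √((½)*(-1/238)*(-12) - 62) = √(3/119 - 62) = √(-7375/119) = 5*I*√35105/119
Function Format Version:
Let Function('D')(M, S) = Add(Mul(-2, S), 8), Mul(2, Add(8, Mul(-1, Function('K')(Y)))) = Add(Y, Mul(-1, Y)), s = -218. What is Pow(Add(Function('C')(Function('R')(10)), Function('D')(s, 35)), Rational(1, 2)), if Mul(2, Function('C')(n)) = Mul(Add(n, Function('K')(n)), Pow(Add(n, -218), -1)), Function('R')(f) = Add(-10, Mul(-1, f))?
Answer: Mul(Rational(5, 119), I, Pow(35105, Rational(1, 2))) ≈ Mul(7.8724, I)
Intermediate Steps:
Function('K')(Y) = 8 (Function('K')(Y) = Add(8, Mul(Rational(-1, 2), Add(Y, Mul(-1, Y)))) = Add(8, Mul(Rational(-1, 2), 0)) = Add(8, 0) = 8)
Function('C')(n) = Mul(Rational(1, 2), Pow(Add(-218, n), -1), Add(8, n)) (Function('C')(n) = Mul(Rational(1, 2), Mul(Add(n, 8), Pow(Add(n, -218), -1))) = Mul(Rational(1, 2), Mul(Add(8, n), Pow(Add(-218, n), -1))) = Mul(Rational(1, 2), Mul(Pow(Add(-218, n), -1), Add(8, n))) = Mul(Rational(1, 2), Pow(Add(-218, n), -1), Add(8, n)))
Function('D')(M, S) = Add(8, Mul(-2, S))
Pow(Add(Function('C')(Function('R')(10)), Function('D')(s, 35)), Rational(1, 2)) = Pow(Add(Mul(Rational(1, 2), Pow(Add(-218, Add(-10, Mul(-1, 10))), -1), Add(8, Add(-10, Mul(-1, 10)))), Add(8, Mul(-2, 35))), Rational(1, 2)) = Pow(Add(Mul(Rational(1, 2), Pow(Add(-218, Add(-10, -10)), -1), Add(8, Add(-10, -10))), Add(8, -70)), Rational(1, 2)) = Pow(Add(Mul(Rational(1, 2), Pow(Add(-218, -20), -1), Add(8, -20)), -62), Rational(1, 2)) = Pow(Add(Mul(Rational(1, 2), Pow(-238, -1), -12), -62), Rational(1, 2)) = Pow(Add(Mul(Rational(1, 2), Rational(-1, 238), -12), -62), Rational(1, 2)) = Pow(Add(Rational(3, 119), -62), Rational(1, 2)) = Pow(Rational(-7375, 119), Rational(1, 2)) = Mul(Rational(5, 119), I, Pow(35105, Rational(1, 2)))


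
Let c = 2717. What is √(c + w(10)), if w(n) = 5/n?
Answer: √10870/2 ≈ 52.130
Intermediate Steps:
√(c + w(10)) = √(2717 + 5/10) = √(2717 + 5*(⅒)) = √(2717 + ½) = √(5435/2) = √10870/2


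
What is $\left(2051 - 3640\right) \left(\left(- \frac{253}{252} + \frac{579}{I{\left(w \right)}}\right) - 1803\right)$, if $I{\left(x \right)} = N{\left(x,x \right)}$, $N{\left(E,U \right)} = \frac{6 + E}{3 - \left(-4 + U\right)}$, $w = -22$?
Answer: $\frac{652913063}{144} \approx 4.5341 \cdot 10^{6}$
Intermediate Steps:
$N{\left(E,U \right)} = \frac{6 + E}{7 - U}$
$I{\left(x \right)} = \frac{-6 - x}{-7 + x}$
$\left(2051 - 3640\right) \left(\left(- \frac{253}{252} + \frac{579}{I{\left(w \right)}}\right) - 1803\right) = \left(2051 - 3640\right) \left(\left(- \frac{253}{252} + \frac{579}{\frac{1}{-7 - 22} \left(-6 - -22\right)}\right) - 1803\right) = - 1589 \left(\left(\left(-253\right) \frac{1}{252} + \frac{579}{\frac{1}{-29} \left(-6 + 22\right)}\right) - 1803\right) = - 1589 \left(\left(- \frac{253}{252} + \frac{579}{\left(- \frac{1}{29}\right) 16}\right) - 1803\right) = - 1589 \left(\left(- \frac{253}{252} + \frac{579}{- \frac{16}{29}}\right) - 1803\right) = - 1589 \left(\left(- \frac{253}{252} + 579 \left(- \frac{29}{16}\right)\right) - 1803\right) = - 1589 \left(\left(- \frac{253}{252} - \frac{16791}{16}\right) - 1803\right) = - 1589 \left(- \frac{1058845}{1008} - 1803\right) = \left(-1589\right) \left(- \frac{2876269}{1008}\right) = \frac{652913063}{144}$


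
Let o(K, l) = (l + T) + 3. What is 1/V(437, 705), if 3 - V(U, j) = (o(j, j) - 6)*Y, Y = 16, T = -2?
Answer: -1/11197 ≈ -8.9310e-5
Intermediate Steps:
o(K, l) = 1 + l (o(K, l) = (l - 2) + 3 = (-2 + l) + 3 = 1 + l)
V(U, j) = 83 - 16*j (V(U, j) = 3 - ((1 + j) - 6)*16 = 3 - (-5 + j)*16 = 3 - (-80 + 16*j) = 3 + (80 - 16*j) = 83 - 16*j)
1/V(437, 705) = 1/(83 - 16*705) = 1/(83 - 11280) = 1/(-11197) = -1/11197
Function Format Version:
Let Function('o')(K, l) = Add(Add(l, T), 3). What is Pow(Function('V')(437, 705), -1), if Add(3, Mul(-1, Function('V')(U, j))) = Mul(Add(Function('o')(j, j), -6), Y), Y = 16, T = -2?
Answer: Rational(-1, 11197) ≈ -8.9310e-5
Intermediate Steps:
Function('o')(K, l) = Add(1, l) (Function('o')(K, l) = Add(Add(l, -2), 3) = Add(Add(-2, l), 3) = Add(1, l))
Function('V')(U, j) = Add(83, Mul(-16, j)) (Function('V')(U, j) = Add(3, Mul(-1, Mul(Add(Add(1, j), -6), 16))) = Add(3, Mul(-1, Mul(Add(-5, j), 16))) = Add(3, Mul(-1, Add(-80, Mul(16, j)))) = Add(3, Add(80, Mul(-16, j))) = Add(83, Mul(-16, j)))
Pow(Function('V')(437, 705), -1) = Pow(Add(83, Mul(-16, 705)), -1) = Pow(Add(83, -11280), -1) = Pow(-11197, -1) = Rational(-1, 11197)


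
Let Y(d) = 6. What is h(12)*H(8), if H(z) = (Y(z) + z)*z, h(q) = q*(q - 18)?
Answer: -8064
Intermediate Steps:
h(q) = q*(-18 + q)
H(z) = z*(6 + z) (H(z) = (6 + z)*z = z*(6 + z))
h(12)*H(8) = (12*(-18 + 12))*(8*(6 + 8)) = (12*(-6))*(8*14) = -72*112 = -8064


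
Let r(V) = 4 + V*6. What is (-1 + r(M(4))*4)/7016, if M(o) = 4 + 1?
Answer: 135/7016 ≈ 0.019242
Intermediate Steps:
M(o) = 5
r(V) = 4 + 6*V
(-1 + r(M(4))*4)/7016 = (-1 + (4 + 6*5)*4)/7016 = (-1 + (4 + 30)*4)*(1/7016) = (-1 + 34*4)*(1/7016) = (-1 + 136)*(1/7016) = 135*(1/7016) = 135/7016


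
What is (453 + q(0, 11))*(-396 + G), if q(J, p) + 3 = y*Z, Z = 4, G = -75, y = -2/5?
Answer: -1055982/5 ≈ -2.1120e+5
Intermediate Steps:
y = -⅖ (y = -2*⅕ = -⅖ ≈ -0.40000)
q(J, p) = -23/5 (q(J, p) = -3 - ⅖*4 = -3 - 8/5 = -23/5)
(453 + q(0, 11))*(-396 + G) = (453 - 23/5)*(-396 - 75) = (2242/5)*(-471) = -1055982/5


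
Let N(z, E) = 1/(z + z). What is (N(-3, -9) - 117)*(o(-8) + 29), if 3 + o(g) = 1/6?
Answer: -110371/36 ≈ -3065.9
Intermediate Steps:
o(g) = -17/6 (o(g) = -3 + 1/6 = -3 + ⅙ = -17/6)
N(z, E) = 1/(2*z)
(N(-3, -9) - 117)*(o(-8) + 29) = ((½)/(-3) - 117)*(-17/6 + 29) = ((½)*(-⅓) - 117)*(157/6) = (-⅙ - 117)*(157/6) = -703/6*157/6 = -110371/36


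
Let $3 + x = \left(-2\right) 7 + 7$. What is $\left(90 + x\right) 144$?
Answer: $11520$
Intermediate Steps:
$x = -10$ ($x = -3 + \left(\left(-2\right) 7 + 7\right) = -3 + \left(-14 + 7\right) = -3 - 7 = -10$)
$\left(90 + x\right) 144 = \left(90 - 10\right) 144 = 80 \cdot 144 = 11520$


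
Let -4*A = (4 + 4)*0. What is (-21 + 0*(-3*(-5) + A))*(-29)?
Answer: 609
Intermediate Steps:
A = 0 (A = -(4 + 4)*0/4 = -2*0 = -¼*0 = 0)
(-21 + 0*(-3*(-5) + A))*(-29) = (-21 + 0*(-3*(-5) + 0))*(-29) = (-21 + 0*(15 + 0))*(-29) = (-21 + 0*15)*(-29) = (-21 + 0)*(-29) = -21*(-29) = 609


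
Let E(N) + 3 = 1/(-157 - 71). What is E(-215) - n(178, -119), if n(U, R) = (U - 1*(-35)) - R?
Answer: -76381/228 ≈ -335.00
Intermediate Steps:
n(U, R) = 35 + U - R (n(U, R) = (U + 35) - R = (35 + U) - R = 35 + U - R)
E(N) = -685/228 (E(N) = -3 + 1/(-157 - 71) = -3 + 1/(-228) = -3 - 1/228 = -685/228)
E(-215) - n(178, -119) = -685/228 - (35 + 178 - 1*(-119)) = -685/228 - (35 + 178 + 119) = -685/228 - 1*332 = -685/228 - 332 = -76381/228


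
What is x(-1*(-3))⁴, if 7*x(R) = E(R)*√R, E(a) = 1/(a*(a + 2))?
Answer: 1/13505625 ≈ 7.4043e-8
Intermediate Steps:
E(a) = 1/(a*(2 + a))
x(R) = 1/(7*√R*(2 + R)) (x(R) = ((1/(R*(2 + R)))*√R)/7 = (1/(√R*(2 + R)))/7 = 1/(7*√R*(2 + R)))
x(-1*(-3))⁴ = (1/(7*√(-1*(-3))*(2 - 1*(-3))))⁴ = (1/(7*√3*(2 + 3)))⁴ = ((⅐)*(√3/3)/5)⁴ = ((⅐)*(√3/3)*(⅕))⁴ = (√3/105)⁴ = 1/13505625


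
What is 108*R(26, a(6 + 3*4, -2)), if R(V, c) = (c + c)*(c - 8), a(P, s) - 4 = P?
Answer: 66528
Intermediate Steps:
a(P, s) = 4 + P
R(V, c) = 2*c*(-8 + c) (R(V, c) = (2*c)*(-8 + c) = 2*c*(-8 + c))
108*R(26, a(6 + 3*4, -2)) = 108*(2*(4 + (6 + 3*4))*(-8 + (4 + (6 + 3*4)))) = 108*(2*(4 + (6 + 12))*(-8 + (4 + (6 + 12)))) = 108*(2*(4 + 18)*(-8 + (4 + 18))) = 108*(2*22*(-8 + 22)) = 108*(2*22*14) = 108*616 = 66528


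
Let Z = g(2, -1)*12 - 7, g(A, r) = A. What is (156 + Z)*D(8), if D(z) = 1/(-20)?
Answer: -173/20 ≈ -8.6500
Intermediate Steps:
Z = 17 (Z = 2*12 - 7 = 24 - 7 = 17)
D(z) = -1/20
(156 + Z)*D(8) = (156 + 17)*(-1/20) = 173*(-1/20) = -173/20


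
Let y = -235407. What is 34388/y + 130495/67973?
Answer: 28381980941/16001320011 ≈ 1.7737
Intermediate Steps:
34388/y + 130495/67973 = 34388/(-235407) + 130495/67973 = 34388*(-1/235407) + 130495*(1/67973) = -34388/235407 + 130495/67973 = 28381980941/16001320011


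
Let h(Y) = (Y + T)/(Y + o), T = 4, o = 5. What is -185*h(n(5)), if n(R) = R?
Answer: -333/2 ≈ -166.50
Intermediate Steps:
h(Y) = (4 + Y)/(5 + Y) (h(Y) = (Y + 4)/(Y + 5) = (4 + Y)/(5 + Y))
-185*h(n(5)) = -185*(4 + 5)/(5 + 5) = -185*9/10 = -333/2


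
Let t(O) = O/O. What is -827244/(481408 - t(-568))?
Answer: -275748/160469 ≈ -1.7184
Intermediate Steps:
t(O) = 1
-827244/(481408 - t(-568)) = -827244/(481408 - 1*1) = -827244/(481408 - 1) = -827244/481407 = -827244*1/481407 = -275748/160469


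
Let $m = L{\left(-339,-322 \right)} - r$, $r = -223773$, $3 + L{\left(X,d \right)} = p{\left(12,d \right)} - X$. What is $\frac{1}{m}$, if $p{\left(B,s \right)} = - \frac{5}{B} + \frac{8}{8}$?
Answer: $\frac{12}{2689315} \approx 4.4621 \cdot 10^{-6}$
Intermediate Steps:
$p{\left(B,s \right)} = 1 - \frac{5}{B}$ ($p{\left(B,s \right)} = - \frac{5}{B} + 8 \cdot \frac{1}{8} = - \frac{5}{B} + 1 = 1 - \frac{5}{B}$)
$L{\left(X,d \right)} = - \frac{29}{12} - X$ ($L{\left(X,d \right)} = -3 - \left(X - \frac{-5 + 12}{12}\right) = -3 - \left(- \frac{7}{12} + X\right) = - \frac{29}{12} - X$)
$m = \frac{2689315}{12}$ ($m = \left(- \frac{29}{12} - -339\right) - -223773 = \left(- \frac{29}{12} + 339\right) + 223773 = \frac{4039}{12} + 223773 = \frac{2689315}{12} \approx 2.2411 \cdot 10^{5}$)
$\frac{1}{m} = \frac{1}{\frac{2689315}{12}} = \frac{12}{2689315}$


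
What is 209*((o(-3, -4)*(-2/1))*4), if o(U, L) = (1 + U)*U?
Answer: -10032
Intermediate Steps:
o(U, L) = U*(1 + U)
209*((o(-3, -4)*(-2/1))*4) = 209*(((-3*(1 - 3))*(-2/1))*4) = 209*(((-3*(-2))*(-2*1))*4) = 209*((6*(-2))*4) = 209*(-12*4) = 209*(-48) = -10032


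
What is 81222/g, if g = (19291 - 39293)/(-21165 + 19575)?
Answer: 64571490/10001 ≈ 6456.5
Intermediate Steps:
g = 10001/795 (g = -20002/(-1590) = -20002*(-1/1590) = 10001/795 ≈ 12.580)
81222/g = 81222/(10001/795) = 81222*(795/10001) = 64571490/10001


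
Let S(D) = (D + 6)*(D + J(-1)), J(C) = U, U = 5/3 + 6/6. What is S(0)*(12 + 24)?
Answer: 576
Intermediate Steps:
U = 8/3 (U = 5*(⅓) + 6*(⅙) = 5/3 + 1 = 8/3 ≈ 2.6667)
J(C) = 8/3
S(D) = (6 + D)*(8/3 + D) (S(D) = (D + 6)*(D + 8/3) = (6 + D)*(8/3 + D))
S(0)*(12 + 24) = (16 + 0² + (26/3)*0)*(12 + 24) = (16 + 0 + 0)*36 = 16*36 = 576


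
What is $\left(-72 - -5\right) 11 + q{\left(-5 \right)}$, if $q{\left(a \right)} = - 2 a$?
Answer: $-727$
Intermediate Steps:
$\left(-72 - -5\right) 11 + q{\left(-5 \right)} = \left(-72 - -5\right) 11 - -10 = \left(-72 + 5\right) 11 + 10 = \left(-67\right) 11 + 10 = -737 + 10 = -727$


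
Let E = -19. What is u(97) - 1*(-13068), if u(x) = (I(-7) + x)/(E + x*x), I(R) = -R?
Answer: 61354312/4695 ≈ 13068.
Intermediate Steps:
u(x) = (7 + x)/(-19 + x²) (u(x) = (-1*(-7) + x)/(-19 + x*x) = (7 + x)/(-19 + x²))
u(97) - 1*(-13068) = (7 + 97)/(-19 + 97²) - 1*(-13068) = 104/(-19 + 9409) + 13068 = 104/9390 + 13068 = (1/9390)*104 + 13068 = 52/4695 + 13068 = 61354312/4695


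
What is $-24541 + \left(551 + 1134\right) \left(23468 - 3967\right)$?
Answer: $32834644$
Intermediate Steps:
$-24541 + \left(551 + 1134\right) \left(23468 - 3967\right) = -24541 + 1685 \cdot 19501 = -24541 + 32859185 = 32834644$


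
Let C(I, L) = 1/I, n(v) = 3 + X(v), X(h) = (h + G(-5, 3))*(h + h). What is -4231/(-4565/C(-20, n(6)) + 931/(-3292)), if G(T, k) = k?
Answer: -13928452/300558669 ≈ -0.046342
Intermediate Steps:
X(h) = 2*h*(3 + h) (X(h) = (h + 3)*(h + h) = (3 + h)*(2*h) = 2*h*(3 + h))
n(v) = 3 + 2*v*(3 + v)
-4231/(-4565/C(-20, n(6)) + 931/(-3292)) = -4231/(-4565/(1/(-20)) + 931/(-3292)) = -4231/(-4565/(-1/20) + 931*(-1/3292)) = -4231/(-4565*(-20) - 931/3292) = -4231/(91300 - 931/3292) = -4231/300558669/3292 = -4231*3292/300558669 = -13928452/300558669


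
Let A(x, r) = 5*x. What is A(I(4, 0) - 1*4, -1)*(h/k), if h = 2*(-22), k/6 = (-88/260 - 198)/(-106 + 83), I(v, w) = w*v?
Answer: 14950/879 ≈ 17.008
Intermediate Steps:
I(v, w) = v*w
k = 77352/1495 (k = 6*((-88/260 - 198)/(-106 + 83)) = 6*((-88*1/260 - 198)/(-23)) = 6*((-22/65 - 198)*(-1/23)) = 6*(-12892/65*(-1/23)) = 6*(12892/1495) = 77352/1495 ≈ 51.740)
h = -44
A(I(4, 0) - 1*4, -1)*(h/k) = (5*(4*0 - 1*4))*(-44/77352/1495) = (5*(0 - 4))*(-44*1495/77352) = (5*(-4))*(-1495/1758) = -20*(-1495/1758) = 14950/879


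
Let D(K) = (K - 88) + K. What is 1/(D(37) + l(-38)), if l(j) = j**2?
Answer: 1/1430 ≈ 0.00069930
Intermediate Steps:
D(K) = -88 + 2*K (D(K) = (-88 + K) + K = -88 + 2*K)
1/(D(37) + l(-38)) = 1/((-88 + 2*37) + (-38)**2) = 1/((-88 + 74) + 1444) = 1/(-14 + 1444) = 1/1430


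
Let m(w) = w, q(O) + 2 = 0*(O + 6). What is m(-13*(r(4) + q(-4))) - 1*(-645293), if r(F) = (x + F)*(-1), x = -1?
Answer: 645358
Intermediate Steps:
q(O) = -2 (q(O) = -2 + 0*(O + 6) = -2 + 0*(6 + O) = -2 + 0 = -2)
r(F) = 1 - F (r(F) = (-1 + F)*(-1) = 1 - F)
m(-13*(r(4) + q(-4))) - 1*(-645293) = -13*((1 - 1*4) - 2) - 1*(-645293) = -13*((1 - 4) - 2) + 645293 = -13*(-3 - 2) + 645293 = -13*(-5) + 645293 = 65 + 645293 = 645358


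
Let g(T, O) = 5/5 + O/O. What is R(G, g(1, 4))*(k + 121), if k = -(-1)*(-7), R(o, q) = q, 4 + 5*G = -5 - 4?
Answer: 228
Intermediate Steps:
G = -13/5 (G = -⅘ + (-5 - 4)/5 = -⅘ + (⅕)*(-9) = -⅘ - 9/5 = -13/5 ≈ -2.6000)
g(T, O) = 2 (g(T, O) = 5*(⅕) + 1 = 1 + 1 = 2)
k = -7 (k = -1*7 = -7)
R(G, g(1, 4))*(k + 121) = 2*(-7 + 121) = 2*114 = 228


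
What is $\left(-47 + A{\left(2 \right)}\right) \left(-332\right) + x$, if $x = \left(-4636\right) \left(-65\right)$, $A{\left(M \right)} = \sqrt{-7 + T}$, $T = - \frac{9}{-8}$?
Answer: $316944 - 83 i \sqrt{94} \approx 3.1694 \cdot 10^{5} - 804.71 i$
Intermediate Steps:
$T = \frac{9}{8}$ ($T = \left(-9\right) \left(- \frac{1}{8}\right) = \frac{9}{8} \approx 1.125$)
$A{\left(M \right)} = \frac{i \sqrt{94}}{4}$ ($A{\left(M \right)} = \sqrt{-7 + \frac{9}{8}} = \sqrt{- \frac{47}{8}} = \frac{i \sqrt{94}}{4}$)
$x = 301340$
$\left(-47 + A{\left(2 \right)}\right) \left(-332\right) + x = \left(-47 + \frac{i \sqrt{94}}{4}\right) \left(-332\right) + 301340 = \left(15604 - 83 i \sqrt{94}\right) + 301340 = 316944 - 83 i \sqrt{94}$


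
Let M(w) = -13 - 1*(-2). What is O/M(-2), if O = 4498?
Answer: -4498/11 ≈ -408.91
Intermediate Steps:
M(w) = -11 (M(w) = -13 + 2 = -11)
O/M(-2) = 4498/(-11) = 4498*(-1/11) = -4498/11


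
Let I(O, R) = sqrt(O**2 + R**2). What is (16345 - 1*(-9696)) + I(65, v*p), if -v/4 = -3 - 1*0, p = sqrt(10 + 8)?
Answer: 26041 + sqrt(6817) ≈ 26124.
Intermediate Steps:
p = 3*sqrt(2) (p = sqrt(18) = 3*sqrt(2) ≈ 4.2426)
v = 12 (v = -4*(-3 - 1*0) = -4*(-3 + 0) = -4*(-3) = 12)
(16345 - 1*(-9696)) + I(65, v*p) = (16345 - 1*(-9696)) + sqrt(65**2 + (12*(3*sqrt(2)))**2) = (16345 + 9696) + sqrt(4225 + (36*sqrt(2))**2) = 26041 + sqrt(4225 + 2592) = 26041 + sqrt(6817)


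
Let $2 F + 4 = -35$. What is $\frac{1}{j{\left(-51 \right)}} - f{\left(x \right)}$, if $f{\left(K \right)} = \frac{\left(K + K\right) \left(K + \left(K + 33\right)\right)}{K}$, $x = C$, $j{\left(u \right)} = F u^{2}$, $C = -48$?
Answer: $\frac{12781312}{101439} \approx 126.0$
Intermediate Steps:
$F = - \frac{39}{2}$ ($F = -2 + \frac{1}{2} \left(-35\right) = -2 - \frac{35}{2} = - \frac{39}{2} \approx -19.5$)
$j{\left(u \right)} = - \frac{39 u^{2}}{2}$
$x = -48$
$f{\left(K \right)} = 66 + 4 K$ ($f{\left(K \right)} = \frac{2 K \left(K + \left(33 + K\right)\right)}{K} = \frac{2 K \left(33 + 2 K\right)}{K} = 66 + 4 K$)
$\frac{1}{j{\left(-51 \right)}} - f{\left(x \right)} = \frac{1}{\left(- \frac{39}{2}\right) \left(-51\right)^{2}} - \left(66 + 4 \left(-48\right)\right) = \frac{1}{\left(- \frac{39}{2}\right) 2601} - \left(66 - 192\right) = \frac{1}{- \frac{101439}{2}} - -126 = - \frac{2}{101439} + 126 = \frac{12781312}{101439}$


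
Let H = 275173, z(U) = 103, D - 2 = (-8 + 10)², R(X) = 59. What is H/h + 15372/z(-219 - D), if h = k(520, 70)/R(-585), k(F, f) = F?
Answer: 1680219761/53560 ≈ 31371.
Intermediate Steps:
D = 6 (D = 2 + (-8 + 10)² = 2 + 2² = 2 + 4 = 6)
h = 520/59 ≈ 8.8136
H/h + 15372/z(-219 - D) = 275173/(520/59) + 15372/103 = 275173*(59/520) + 15372*(1/103) = 16235207/520 + 15372/103 = 1680219761/53560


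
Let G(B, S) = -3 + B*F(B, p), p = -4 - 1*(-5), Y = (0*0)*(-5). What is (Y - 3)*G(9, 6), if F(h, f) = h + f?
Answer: -261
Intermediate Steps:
Y = 0 (Y = 0*(-5) = 0)
p = 1 (p = -4 + 5 = 1)
F(h, f) = f + h
G(B, S) = -3 + B*(1 + B)
(Y - 3)*G(9, 6) = (0 - 3)*(-3 + 9*(1 + 9)) = -3*(-3 + 9*10) = -3*(-3 + 90) = -3*87 = -261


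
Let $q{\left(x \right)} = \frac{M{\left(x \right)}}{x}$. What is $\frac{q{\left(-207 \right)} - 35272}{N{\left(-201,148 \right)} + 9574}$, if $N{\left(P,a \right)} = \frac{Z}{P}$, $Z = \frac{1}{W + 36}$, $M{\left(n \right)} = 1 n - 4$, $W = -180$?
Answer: $- \frac{23480315088}{6373526711} \approx -3.684$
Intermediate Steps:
$M{\left(n \right)} = -4 + n$ ($M{\left(n \right)} = n - 4 = -4 + n$)
$Z = - \frac{1}{144}$ ($Z = \frac{1}{-180 + 36} = \frac{1}{-144} = - \frac{1}{144} \approx -0.0069444$)
$q{\left(x \right)} = \frac{-4 + x}{x}$
$N{\left(P,a \right)} = - \frac{1}{144 P}$
$\frac{q{\left(-207 \right)} - 35272}{N{\left(-201,148 \right)} + 9574} = \frac{\frac{-4 - 207}{-207} - 35272}{- \frac{1}{144 \left(-201\right)} + 9574} = \frac{\left(- \frac{1}{207}\right) \left(-211\right) - 35272}{\left(- \frac{1}{144}\right) \left(- \frac{1}{201}\right) + 9574} = \frac{\frac{211}{207} - 35272}{\frac{1}{28944} + 9574} = - \frac{7301093}{207 \cdot \frac{277109857}{28944}} = \left(- \frac{7301093}{207}\right) \frac{28944}{277109857} = - \frac{23480315088}{6373526711}$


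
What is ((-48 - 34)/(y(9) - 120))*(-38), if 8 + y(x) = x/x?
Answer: -3116/127 ≈ -24.535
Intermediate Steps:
y(x) = -7 (y(x) = -8 + x/x = -8 + 1 = -7)
((-48 - 34)/(y(9) - 120))*(-38) = ((-48 - 34)/(-7 - 120))*(-38) = -82/(-127)*(-38) = -82*(-1/127)*(-38) = (82/127)*(-38) = -3116/127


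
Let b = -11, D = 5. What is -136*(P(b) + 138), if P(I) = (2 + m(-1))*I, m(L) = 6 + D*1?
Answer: 680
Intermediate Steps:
m(L) = 11 (m(L) = 6 + 5*1 = 6 + 5 = 11)
P(I) = 13*I (P(I) = (2 + 11)*I = 13*I)
-136*(P(b) + 138) = -136*(13*(-11) + 138) = -136*(-143 + 138) = -136*(-5) = 680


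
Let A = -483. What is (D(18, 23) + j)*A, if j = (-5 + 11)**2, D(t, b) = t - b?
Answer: -14973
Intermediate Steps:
j = 36 (j = 6**2 = 36)
(D(18, 23) + j)*A = ((18 - 1*23) + 36)*(-483) = ((18 - 23) + 36)*(-483) = (-5 + 36)*(-483) = 31*(-483) = -14973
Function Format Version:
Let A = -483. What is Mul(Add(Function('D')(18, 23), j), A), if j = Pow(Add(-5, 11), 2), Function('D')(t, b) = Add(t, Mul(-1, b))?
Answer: -14973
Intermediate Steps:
j = 36 (j = Pow(6, 2) = 36)
Mul(Add(Function('D')(18, 23), j), A) = Mul(Add(Add(18, Mul(-1, 23)), 36), -483) = Mul(Add(Add(18, -23), 36), -483) = Mul(Add(-5, 36), -483) = Mul(31, -483) = -14973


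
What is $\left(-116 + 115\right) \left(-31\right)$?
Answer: $31$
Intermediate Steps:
$\left(-116 + 115\right) \left(-31\right) = \left(-1\right) \left(-31\right) = 31$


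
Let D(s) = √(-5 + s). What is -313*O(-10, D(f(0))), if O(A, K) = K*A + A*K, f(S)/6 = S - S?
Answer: 6260*I*√5 ≈ 13998.0*I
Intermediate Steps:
f(S) = 0 (f(S) = 6*(S - S) = 6*0 = 0)
O(A, K) = 2*A*K (O(A, K) = A*K + A*K = 2*A*K)
-313*O(-10, D(f(0))) = -626*(-10)*√(-5 + 0) = -626*(-10)*√(-5) = -626*(-10)*I*√5 = -(-6260)*I*√5 = 6260*I*√5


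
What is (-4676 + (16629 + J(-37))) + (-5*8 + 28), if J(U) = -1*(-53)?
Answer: 11994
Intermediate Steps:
J(U) = 53
(-4676 + (16629 + J(-37))) + (-5*8 + 28) = (-4676 + (16629 + 53)) + (-5*8 + 28) = (-4676 + 16682) + (-40 + 28) = 12006 - 12 = 11994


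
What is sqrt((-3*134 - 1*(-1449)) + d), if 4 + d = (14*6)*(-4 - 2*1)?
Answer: 7*sqrt(11) ≈ 23.216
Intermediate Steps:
d = -508 (d = -4 + (14*6)*(-4 - 2*1) = -4 + 84*(-4 - 2) = -4 + 84*(-6) = -4 - 504 = -508)
sqrt((-3*134 - 1*(-1449)) + d) = sqrt((-3*134 - 1*(-1449)) - 508) = sqrt((-402 + 1449) - 508) = sqrt(1047 - 508) = sqrt(539) = 7*sqrt(11)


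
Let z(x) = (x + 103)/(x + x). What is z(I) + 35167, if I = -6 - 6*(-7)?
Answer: 2532163/72 ≈ 35169.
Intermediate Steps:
I = 36 (I = -6 + 42 = 36)
z(x) = (103 + x)/(2*x) (z(x) = (103 + x)/((2*x)) = (103 + x)*(1/(2*x)) = (103 + x)/(2*x))
z(I) + 35167 = (½)*(103 + 36)/36 + 35167 = (½)*(1/36)*139 + 35167 = 139/72 + 35167 = 2532163/72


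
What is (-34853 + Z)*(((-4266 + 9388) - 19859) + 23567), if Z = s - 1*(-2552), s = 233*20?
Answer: -244070030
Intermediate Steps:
s = 4660
Z = 7212 (Z = 4660 - 1*(-2552) = 4660 + 2552 = 7212)
(-34853 + Z)*(((-4266 + 9388) - 19859) + 23567) = (-34853 + 7212)*(((-4266 + 9388) - 19859) + 23567) = -27641*((5122 - 19859) + 23567) = -27641*(-14737 + 23567) = -27641*8830 = -244070030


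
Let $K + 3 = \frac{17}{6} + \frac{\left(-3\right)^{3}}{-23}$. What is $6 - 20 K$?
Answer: $- \frac{976}{69} \approx -14.145$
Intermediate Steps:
$K = \frac{139}{138}$ ($K = -3 + \left(\frac{17}{6} + \frac{\left(-3\right)^{3}}{-23}\right) = -3 + \left(17 \cdot \frac{1}{6} - - \frac{27}{23}\right) = -3 + \left(\frac{17}{6} + \frac{27}{23}\right) = -3 + \frac{553}{138} = \frac{139}{138} \approx 1.0072$)
$6 - 20 K = 6 - \frac{1390}{69} = - \frac{976}{69}$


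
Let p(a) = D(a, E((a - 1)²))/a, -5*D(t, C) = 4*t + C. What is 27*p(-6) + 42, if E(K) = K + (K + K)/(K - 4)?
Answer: 3323/50 ≈ 66.460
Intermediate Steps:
E(K) = K + 2*K/(-4 + K) (E(K) = K + (2*K)/(-4 + K) = K + 2*K/(-4 + K))
D(t, C) = -4*t/5 - C/5 (D(t, C) = -(4*t + C)/5 = -(C + 4*t)/5 = -4*t/5 - C/5)
p(a) = (-4*a/5 - (-1 + a)²*(-2 + (-1 + a)²)/(5*(-4 + (-1 + a)²)))/a (p(a) = (-4*a/5 - (a - 1)²*(-2 + (a - 1)²)/(5*(-4 + (a - 1)²)))/a = (-4*a/5 - (-1 + a)²*(-2 + (-1 + a)²)/(5*(-4 + (-1 + a)²)))/a)
27*p(-6) + 42 = 27*((⅕)*(1 - 1*(-6)⁴ + 4*(-6)² + 12*(-6))/(-6*(-3 + (-6)² - 2*(-6)))) + 42 = 27*((⅕)*(-⅙)*(1 - 1*1296 + 4*36 - 72)/(-3 + 36 + 12)) + 42 = 27*((⅕)*(-⅙)*(1 - 1296 + 144 - 72)/45) + 42 = 27*((⅕)*(-⅙)*(1/45)*(-1223)) + 42 = 27*(1223/1350) + 42 = 1223/50 + 42 = 3323/50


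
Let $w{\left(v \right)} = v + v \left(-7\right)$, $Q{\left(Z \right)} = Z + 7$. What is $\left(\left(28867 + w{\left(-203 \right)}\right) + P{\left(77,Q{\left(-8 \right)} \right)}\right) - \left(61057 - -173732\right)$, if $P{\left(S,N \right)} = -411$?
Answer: $-205115$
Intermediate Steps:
$Q{\left(Z \right)} = 7 + Z$
$w{\left(v \right)} = - 6 v$ ($w{\left(v \right)} = v - 7 v = - 6 v$)
$\left(\left(28867 + w{\left(-203 \right)}\right) + P{\left(77,Q{\left(-8 \right)} \right)}\right) - \left(61057 - -173732\right) = \left(\left(28867 - -1218\right) - 411\right) - \left(61057 - -173732\right) = \left(\left(28867 + 1218\right) - 411\right) - \left(61057 + 173732\right) = \left(30085 - 411\right) - 234789 = 29674 - 234789 = -205115$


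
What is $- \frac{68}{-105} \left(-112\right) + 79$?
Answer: $\frac{97}{15} \approx 6.4667$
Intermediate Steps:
$- \frac{68}{-105} \left(-112\right) + 79 = \left(-68\right) \left(- \frac{1}{105}\right) \left(-112\right) + 79 = \frac{68}{105} \left(-112\right) + 79 = - \frac{1088}{15} + 79 = \frac{97}{15}$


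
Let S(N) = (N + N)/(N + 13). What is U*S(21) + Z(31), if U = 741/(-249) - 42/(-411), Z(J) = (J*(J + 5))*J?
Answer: 6686962755/193307 ≈ 34592.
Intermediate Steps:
Z(J) = J²*(5 + J) (Z(J) = (J*(5 + J))*J = J²*(5 + J))
U = -32677/11371 (U = 741*(-1/249) - 42*(-1/411) = -247/83 + 14/137 = -32677/11371 ≈ -2.8737)
S(N) = 2*N/(13 + N) (S(N) = (2*N)/(13 + N) = 2*N/(13 + N))
U*S(21) + Z(31) = -65354*21/(11371*(13 + 21)) + 31²*(5 + 31) = -65354*21/(11371*34) + 961*36 = -65354*21/(11371*34) + 34596 = -32677/11371*21/17 + 34596 = -686217/193307 + 34596 = 6686962755/193307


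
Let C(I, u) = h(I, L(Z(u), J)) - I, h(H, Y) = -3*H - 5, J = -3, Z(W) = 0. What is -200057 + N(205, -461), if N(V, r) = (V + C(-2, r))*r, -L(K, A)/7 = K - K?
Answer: -295945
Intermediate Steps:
L(K, A) = 0 (L(K, A) = -7*(K - K) = -7*0 = 0)
h(H, Y) = -5 - 3*H
C(I, u) = -5 - 4*I (C(I, u) = (-5 - 3*I) - I = -5 - 4*I)
N(V, r) = r*(3 + V) (N(V, r) = (V + (-5 - 4*(-2)))*r = (V + (-5 + 8))*r = (V + 3)*r = (3 + V)*r = r*(3 + V))
-200057 + N(205, -461) = -200057 - 461*(3 + 205) = -200057 - 461*208 = -200057 - 95888 = -295945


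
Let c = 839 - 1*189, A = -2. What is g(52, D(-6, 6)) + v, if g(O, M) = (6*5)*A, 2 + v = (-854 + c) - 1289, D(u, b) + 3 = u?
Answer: -1555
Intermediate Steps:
c = 650 (c = 839 - 189 = 650)
D(u, b) = -3 + u
v = -1495 (v = -2 + ((-854 + 650) - 1289) = -2 + (-204 - 1289) = -2 - 1493 = -1495)
g(O, M) = -60 (g(O, M) = (6*5)*(-2) = 30*(-2) = -60)
g(52, D(-6, 6)) + v = -60 - 1495 = -1555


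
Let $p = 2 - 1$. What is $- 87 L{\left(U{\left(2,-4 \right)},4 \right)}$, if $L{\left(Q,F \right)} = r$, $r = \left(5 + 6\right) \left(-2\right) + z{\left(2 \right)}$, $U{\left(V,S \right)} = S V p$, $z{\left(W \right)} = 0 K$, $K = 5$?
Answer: $1914$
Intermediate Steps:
$z{\left(W \right)} = 0$ ($z{\left(W \right)} = 0 \cdot 5 = 0$)
$p = 1$
$U{\left(V,S \right)} = S V$ ($U{\left(V,S \right)} = S V 1 = S V$)
$r = -22$ ($r = \left(5 + 6\right) \left(-2\right) + 0 = 11 \left(-2\right) + 0 = -22 + 0 = -22$)
$L{\left(Q,F \right)} = -22$
$- 87 L{\left(U{\left(2,-4 \right)},4 \right)} = \left(-87\right) \left(-22\right) = 1914$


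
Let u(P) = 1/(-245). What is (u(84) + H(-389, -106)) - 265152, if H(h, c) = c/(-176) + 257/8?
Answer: -714496451/2695 ≈ -2.6512e+5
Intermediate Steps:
u(P) = -1/245
H(h, c) = 257/8 - c/176 (H(h, c) = c*(-1/176) + 257*(1/8) = -c/176 + 257/8 = 257/8 - c/176)
(u(84) + H(-389, -106)) - 265152 = (-1/245 + (257/8 - 1/176*(-106))) - 265152 = (-1/245 + (257/8 + 53/88)) - 265152 = (-1/245 + 360/11) - 265152 = 88189/2695 - 265152 = -714496451/2695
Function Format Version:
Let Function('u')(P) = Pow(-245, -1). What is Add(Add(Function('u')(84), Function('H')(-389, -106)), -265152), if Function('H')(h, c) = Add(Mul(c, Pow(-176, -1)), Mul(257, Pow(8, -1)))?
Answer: Rational(-714496451, 2695) ≈ -2.6512e+5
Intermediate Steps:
Function('u')(P) = Rational(-1, 245)
Function('H')(h, c) = Add(Rational(257, 8), Mul(Rational(-1, 176), c)) (Function('H')(h, c) = Add(Mul(c, Rational(-1, 176)), Mul(257, Rational(1, 8))) = Add(Mul(Rational(-1, 176), c), Rational(257, 8)) = Add(Rational(257, 8), Mul(Rational(-1, 176), c)))
Add(Add(Function('u')(84), Function('H')(-389, -106)), -265152) = Add(Add(Rational(-1, 245), Add(Rational(257, 8), Mul(Rational(-1, 176), -106))), -265152) = Add(Add(Rational(-1, 245), Add(Rational(257, 8), Rational(53, 88))), -265152) = Add(Add(Rational(-1, 245), Rational(360, 11)), -265152) = Add(Rational(88189, 2695), -265152) = Rational(-714496451, 2695)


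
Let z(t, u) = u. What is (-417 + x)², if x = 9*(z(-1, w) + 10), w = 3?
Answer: 90000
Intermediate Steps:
x = 117 (x = 9*(3 + 10) = 9*13 = 117)
(-417 + x)² = (-417 + 117)² = (-300)² = 90000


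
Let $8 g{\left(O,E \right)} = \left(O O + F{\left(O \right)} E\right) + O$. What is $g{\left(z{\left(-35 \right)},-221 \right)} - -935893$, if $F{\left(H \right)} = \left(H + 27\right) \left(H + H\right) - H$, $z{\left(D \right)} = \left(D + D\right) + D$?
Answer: $\frac{3854879}{8} \approx 4.8186 \cdot 10^{5}$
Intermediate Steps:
$z{\left(D \right)} = 3 D$ ($z{\left(D \right)} = 2 D + D = 3 D$)
$F{\left(H \right)} = - H + 2 H \left(27 + H\right)$ ($F{\left(H \right)} = \left(27 + H\right) 2 H - H = 2 H \left(27 + H\right) - H = - H + 2 H \left(27 + H\right)$)
$g{\left(O,E \right)} = \frac{O}{8} + \frac{O^{2}}{8} + \frac{E O \left(53 + 2 O\right)}{8}$ ($g{\left(O,E \right)} = \frac{\left(O O + O \left(53 + 2 O\right) E\right) + O}{8} = \frac{\left(O^{2} + E O \left(53 + 2 O\right)\right) + O}{8} = \frac{O + O^{2} + E O \left(53 + 2 O\right)}{8} = \frac{O}{8} + \frac{O^{2}}{8} + \frac{E O \left(53 + 2 O\right)}{8}$)
$g{\left(z{\left(-35 \right)},-221 \right)} - -935893 = \frac{3 \left(-35\right) \left(1 + 3 \left(-35\right) - 221 \left(53 + 2 \cdot 3 \left(-35\right)\right)\right)}{8} - -935893 = \frac{1}{8} \left(-105\right) \left(1 - 105 - 221 \left(53 + 2 \left(-105\right)\right)\right) + 935893 = \frac{1}{8} \left(-105\right) \left(1 - 105 - 221 \left(53 - 210\right)\right) + 935893 = \frac{1}{8} \left(-105\right) \left(1 - 105 - -34697\right) + 935893 = \frac{1}{8} \left(-105\right) \left(1 - 105 + 34697\right) + 935893 = \frac{1}{8} \left(-105\right) 34593 + 935893 = - \frac{3632265}{8} + 935893 = \frac{3854879}{8}$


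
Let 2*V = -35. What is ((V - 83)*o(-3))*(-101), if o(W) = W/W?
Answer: 20301/2 ≈ 10151.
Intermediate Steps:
o(W) = 1
V = -35/2 (V = (½)*(-35) = -35/2 ≈ -17.500)
((V - 83)*o(-3))*(-101) = ((-35/2 - 83)*1)*(-101) = -201/2*1*(-101) = -201/2*(-101) = 20301/2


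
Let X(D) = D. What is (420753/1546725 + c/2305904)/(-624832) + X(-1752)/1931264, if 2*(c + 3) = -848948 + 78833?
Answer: -31004668772858159/34170723015537305600 ≈ -0.00090735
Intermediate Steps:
c = -770121/2 (c = -3 + (-848948 + 78833)/2 = -3 + (1/2)*(-770115) = -3 - 770115/2 = -770121/2 ≈ -3.8506e+5)
(420753/1546725 + c/2305904)/(-624832) + X(-1752)/1931264 = (420753/1546725 - 770121/2/2305904)/(-624832) - 1752/1931264 = (420753*(1/1546725) - 770121/2*1/2305904)*(-1/624832) - 1752*1/1931264 = (140251/515575 - 770121/4611808)*(-1/624832) - 219/241408 = (249755549233/2377732909600)*(-1/624832) - 219/241408 = -249755549233/1485683609371187200 - 219/241408 = -31004668772858159/34170723015537305600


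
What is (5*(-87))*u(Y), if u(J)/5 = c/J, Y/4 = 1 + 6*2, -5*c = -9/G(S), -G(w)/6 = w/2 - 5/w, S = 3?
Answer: -3915/52 ≈ -75.288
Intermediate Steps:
G(w) = -3*w + 30/w (G(w) = -6*(w/2 - 5/w) = -3*w + 30/w)
c = 9/5 (c = -(-9)/(5*(-3*3 + 30/3)) = -(-9)/(5*(-9 + 30*(⅓))) = -(-9)/(5*(-9 + 10)) = -(-9)/(5*1) = -(-9)/5 = -⅕*(-9) = 9/5 ≈ 1.8000)
Y = 52 (Y = 4*(1 + 6*2) = 4*(1 + 12) = 4*13 = 52)
u(J) = 9/J (u(J) = 5*(9/(5*J)) = 9/J)
(5*(-87))*u(Y) = (5*(-87))*(9/52) = -3915/52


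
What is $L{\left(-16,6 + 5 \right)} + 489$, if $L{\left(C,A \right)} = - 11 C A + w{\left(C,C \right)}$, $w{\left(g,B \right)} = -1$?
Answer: $2424$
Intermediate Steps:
$L{\left(C,A \right)} = -1 - 11 A C$ ($L{\left(C,A \right)} = - 11 C A - 1 = - 11 A C - 1 = -1 - 11 A C$)
$L{\left(-16,6 + 5 \right)} + 489 = \left(-1 - 11 \left(6 + 5\right) \left(-16\right)\right) + 489 = \left(-1 - 121 \left(-16\right)\right) + 489 = \left(-1 + 1936\right) + 489 = 1935 + 489 = 2424$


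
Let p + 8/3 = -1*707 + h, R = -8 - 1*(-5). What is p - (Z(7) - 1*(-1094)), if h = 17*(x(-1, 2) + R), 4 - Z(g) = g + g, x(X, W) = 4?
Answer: -5330/3 ≈ -1776.7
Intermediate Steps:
Z(g) = 4 - 2*g (Z(g) = 4 - (g + g) = 4 - 2*g)
R = -3 (R = -8 + 5 = -3)
h = 17 (h = 17*(4 - 3) = 17*1 = 17)
p = -2078/3 (p = -8/3 + (-1*707 + 17) = -8/3 + (-707 + 17) = -8/3 - 690 = -2078/3 ≈ -692.67)
p - (Z(7) - 1*(-1094)) = -2078/3 - ((4 - 2*7) - 1*(-1094)) = -2078/3 - ((4 - 14) + 1094) = -2078/3 - (-10 + 1094) = -2078/3 - 1*1084 = -2078/3 - 1084 = -5330/3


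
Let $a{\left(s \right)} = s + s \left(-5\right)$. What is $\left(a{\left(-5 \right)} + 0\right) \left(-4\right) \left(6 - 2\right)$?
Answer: $-320$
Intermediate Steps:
$a{\left(s \right)} = - 4 s$ ($a{\left(s \right)} = s - 5 s = - 4 s$)
$\left(a{\left(-5 \right)} + 0\right) \left(-4\right) \left(6 - 2\right) = \left(\left(-4\right) \left(-5\right) + 0\right) \left(-4\right) \left(6 - 2\right) = \left(20 + 0\right) \left(-4\right) 4 = 20 \left(-4\right) 4 = \left(-80\right) 4 = -320$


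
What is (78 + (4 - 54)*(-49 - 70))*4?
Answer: 24112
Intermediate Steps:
(78 + (4 - 54)*(-49 - 70))*4 = (78 - 50*(-119))*4 = (78 + 5950)*4 = 6028*4 = 24112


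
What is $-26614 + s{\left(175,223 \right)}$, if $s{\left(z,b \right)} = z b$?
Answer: $12411$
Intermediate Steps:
$s{\left(z,b \right)} = b z$
$-26614 + s{\left(175,223 \right)} = -26614 + 223 \cdot 175 = -26614 + 39025 = 12411$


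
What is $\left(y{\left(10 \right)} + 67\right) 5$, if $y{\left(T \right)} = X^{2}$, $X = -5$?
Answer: $460$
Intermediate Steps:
$y{\left(T \right)} = 25$ ($y{\left(T \right)} = \left(-5\right)^{2} = 25$)
$\left(y{\left(10 \right)} + 67\right) 5 = \left(25 + 67\right) 5 = 92 \cdot 5 = 460$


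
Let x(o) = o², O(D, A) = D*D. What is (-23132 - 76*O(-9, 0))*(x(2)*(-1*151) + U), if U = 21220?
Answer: -603801408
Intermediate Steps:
O(D, A) = D²
(-23132 - 76*O(-9, 0))*(x(2)*(-1*151) + U) = (-23132 - 76*(-9)²)*(2²*(-1*151) + 21220) = (-23132 - 76*81)*(4*(-151) + 21220) = (-23132 - 6156)*(-604 + 21220) = -29288*20616 = -603801408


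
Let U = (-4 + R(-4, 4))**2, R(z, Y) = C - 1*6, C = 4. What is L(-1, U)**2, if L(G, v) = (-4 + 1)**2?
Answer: 81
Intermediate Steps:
R(z, Y) = -2 (R(z, Y) = 4 - 1*6 = 4 - 6 = -2)
U = 36 (U = (-4 - 2)**2 = (-6)**2 = 36)
L(G, v) = 9 (L(G, v) = (-3)**2 = 9)
L(-1, U)**2 = 9**2 = 81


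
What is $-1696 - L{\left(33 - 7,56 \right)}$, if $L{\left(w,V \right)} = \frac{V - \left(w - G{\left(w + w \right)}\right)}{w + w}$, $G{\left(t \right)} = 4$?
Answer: $- \frac{44113}{26} \approx -1696.7$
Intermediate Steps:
$L{\left(w,V \right)} = \frac{4 + V - w}{2 w}$ ($L{\left(w,V \right)} = \frac{V - \left(-4 + w\right)}{w + w} = \frac{4 + V - w}{2 w}$)
$-1696 - L{\left(33 - 7,56 \right)} = -1696 - \frac{4 + 56 - \left(33 - 7\right)}{2 \left(33 - 7\right)} = -1696 - \frac{4 + 56 - 26}{2 \cdot 26} = -1696 - \frac{1}{2} \cdot \frac{1}{26} \left(4 + 56 - 26\right) = -1696 - \frac{1}{2} \cdot \frac{1}{26} \cdot 34 = -1696 - \frac{17}{26} = - \frac{44113}{26}$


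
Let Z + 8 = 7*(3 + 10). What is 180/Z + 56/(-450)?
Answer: 38176/18675 ≈ 2.0442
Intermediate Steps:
Z = 83 (Z = -8 + 7*(3 + 10) = -8 + 7*13 = -8 + 91 = 83)
180/Z + 56/(-450) = 180/83 + 56/(-450) = 180*(1/83) + 56*(-1/450) = 180/83 - 28/225 = 38176/18675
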